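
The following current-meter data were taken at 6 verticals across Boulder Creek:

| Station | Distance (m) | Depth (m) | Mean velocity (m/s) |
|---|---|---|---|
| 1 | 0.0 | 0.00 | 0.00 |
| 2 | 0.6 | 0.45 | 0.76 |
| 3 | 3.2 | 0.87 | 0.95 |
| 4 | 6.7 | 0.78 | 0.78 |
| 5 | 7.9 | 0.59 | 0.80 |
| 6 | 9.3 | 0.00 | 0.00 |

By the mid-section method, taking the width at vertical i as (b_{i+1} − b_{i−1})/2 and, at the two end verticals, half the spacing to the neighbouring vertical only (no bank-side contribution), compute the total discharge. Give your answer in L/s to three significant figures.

w_2 = (3.2 − 0.0)/2 = 1.6 m; q_2 = 0.76 × 0.45 × 1.6 = 0.5472 m³/s
w_3 = (6.7 − 0.6)/2 = 3.05 m; q_3 = 0.95 × 0.87 × 3.05 = 2.521 m³/s
w_4 = (7.9 − 3.2)/2 = 2.35 m; q_4 = 0.78 × 0.78 × 2.35 = 1.430 m³/s
w_5 = (9.3 − 6.7)/2 = 1.3 m; q_5 = 0.80 × 0.59 × 1.3 = 0.6136 m³/s
Stations 1, 6 contribute zero (depth or velocity is 0).
Q = Σ qᵢ = 5.111 m³/s
= 5.111 × 1000 = 5111 L/s

5110 L/s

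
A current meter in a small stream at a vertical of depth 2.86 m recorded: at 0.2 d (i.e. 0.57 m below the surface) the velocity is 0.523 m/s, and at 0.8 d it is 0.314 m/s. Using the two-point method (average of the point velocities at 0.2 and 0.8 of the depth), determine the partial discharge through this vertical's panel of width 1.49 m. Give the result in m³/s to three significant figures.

1.78 m³/s

v̄ = (0.523 + 0.314) / 2 = 0.4185 m/s
q = v̄ × d × w = 0.4185 × 2.86 × 1.49 = 1.783 m³/s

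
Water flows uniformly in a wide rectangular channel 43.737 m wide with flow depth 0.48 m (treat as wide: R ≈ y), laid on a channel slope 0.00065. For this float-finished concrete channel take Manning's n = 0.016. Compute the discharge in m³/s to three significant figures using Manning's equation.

20.5 m³/s

A = b·y = 43.737 × 0.48 = 20.99 m²
Wide channel: R ≈ y = 0.48 m
Q = (1/n)·A·R^(2/3)·S^(1/2) = (1/0.016) × 20.99 × 0.4800^(2/3) × 0.00065^(1/2) = 20.51 m³/s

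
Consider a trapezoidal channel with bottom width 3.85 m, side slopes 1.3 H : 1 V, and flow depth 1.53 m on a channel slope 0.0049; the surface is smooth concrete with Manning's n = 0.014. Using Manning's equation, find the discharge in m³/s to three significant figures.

A = (b + z·y)·y = (3.85 + 1.3×1.53)×1.53 = 8.934 m²
P = b + 2y√(1+z²) = 3.85 + 2×1.53×√(1+1.3²) = 8.869 m
R = A/P = 8.934/8.869 = 1.007 m
Q = (1/n)·A·R^(2/3)·S^(1/2) = (1/0.014) × 8.934 × 1.007^(2/3) × 0.0049^(1/2) = 44.89 m³/s

44.9 m³/s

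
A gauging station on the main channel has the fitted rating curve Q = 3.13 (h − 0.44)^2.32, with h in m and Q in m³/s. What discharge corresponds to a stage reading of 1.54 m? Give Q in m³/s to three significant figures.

Q = 3.13 × (1.54 − 0.44)^2.32 = 3.13 × 1.1^2.32 = 3.905 m³/s

3.90 m³/s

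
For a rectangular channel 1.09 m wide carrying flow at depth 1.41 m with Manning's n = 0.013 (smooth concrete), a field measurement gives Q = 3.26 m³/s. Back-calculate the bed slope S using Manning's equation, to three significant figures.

A = b·y = 1.09 × 1.41 = 1.537 m²
P = b + 2y = 1.09 + 2×1.41 = 3.910 m
R = A/P = 1.537/3.910 = 0.3931 m
S = (Q·n / (1·A·R^(2/3)))² = (3.26×0.013 / (1×1.537×0.5366))² = 0.002641

0.00264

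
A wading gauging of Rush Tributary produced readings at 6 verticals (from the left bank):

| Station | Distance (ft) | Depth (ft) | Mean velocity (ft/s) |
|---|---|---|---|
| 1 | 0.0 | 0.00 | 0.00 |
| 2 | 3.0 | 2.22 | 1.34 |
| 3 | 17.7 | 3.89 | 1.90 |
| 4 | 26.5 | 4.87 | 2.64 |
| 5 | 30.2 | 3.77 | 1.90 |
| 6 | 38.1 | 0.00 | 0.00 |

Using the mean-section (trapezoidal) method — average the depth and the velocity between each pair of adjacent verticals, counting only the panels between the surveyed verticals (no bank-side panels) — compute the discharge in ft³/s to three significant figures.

213 ft³/s

Panel 1-2: Δb = 3 ft, d̄ = (0.00+2.22)/2 = 1.11, v̄ = (0.00+1.34)/2 = 0.67 → q = 3×1.11×0.67 = 2.231 ft³/s
Panel 2-3: Δb = 14.7 ft, d̄ = (2.22+3.89)/2 = 3.055, v̄ = (1.34+1.90)/2 = 1.62 → q = 14.7×3.055×1.62 = 72.75 ft³/s
Panel 3-4: Δb = 8.8 ft, d̄ = (3.89+4.87)/2 = 4.38, v̄ = (1.90+2.64)/2 = 2.27 → q = 8.8×4.38×2.27 = 87.49 ft³/s
Panel 4-5: Δb = 3.7 ft, d̄ = (4.87+3.77)/2 = 4.32, v̄ = (2.64+1.90)/2 = 2.27 → q = 3.7×4.32×2.27 = 36.28 ft³/s
Panel 5-6: Δb = 7.9 ft, d̄ = (3.77+0.00)/2 = 1.885, v̄ = (1.90+0.00)/2 = 0.95 → q = 7.9×1.885×0.95 = 14.15 ft³/s
Q = Σ q = 212.9 ft³/s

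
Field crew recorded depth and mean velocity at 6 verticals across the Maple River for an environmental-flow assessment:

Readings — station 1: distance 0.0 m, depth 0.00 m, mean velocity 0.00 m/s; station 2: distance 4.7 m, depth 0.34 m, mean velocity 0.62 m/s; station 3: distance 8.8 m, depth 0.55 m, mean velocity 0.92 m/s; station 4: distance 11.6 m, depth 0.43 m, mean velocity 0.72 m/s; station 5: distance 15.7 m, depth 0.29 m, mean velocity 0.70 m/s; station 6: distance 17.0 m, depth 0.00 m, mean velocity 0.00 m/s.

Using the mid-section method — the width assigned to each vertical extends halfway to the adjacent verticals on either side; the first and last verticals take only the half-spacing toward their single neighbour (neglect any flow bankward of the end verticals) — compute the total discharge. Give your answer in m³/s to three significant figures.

4.29 m³/s

w_2 = (8.8 − 0.0)/2 = 4.4 m; q_2 = 0.62 × 0.34 × 4.4 = 0.9275 m³/s
w_3 = (11.6 − 4.7)/2 = 3.45 m; q_3 = 0.92 × 0.55 × 3.45 = 1.746 m³/s
w_4 = (15.7 − 8.8)/2 = 3.45 m; q_4 = 0.72 × 0.43 × 3.45 = 1.068 m³/s
w_5 = (17.0 − 11.6)/2 = 2.7 m; q_5 = 0.70 × 0.29 × 2.7 = 0.5481 m³/s
Stations 1, 6 contribute zero (depth or velocity is 0).
Q = Σ qᵢ = 4.289 m³/s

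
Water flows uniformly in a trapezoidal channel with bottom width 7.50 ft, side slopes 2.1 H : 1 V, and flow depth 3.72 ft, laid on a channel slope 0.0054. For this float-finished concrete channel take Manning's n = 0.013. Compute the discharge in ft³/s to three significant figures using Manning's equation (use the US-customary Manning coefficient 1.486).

A = (b + z·y)·y = (7.50 + 2.1×3.72)×3.72 = 56.96 ft²
P = b + 2y√(1+z²) = 7.50 + 2×3.72×√(1+2.1²) = 24.80 ft
R = A/P = 56.96/24.80 = 2.296 ft
Q = (1.486/n)·A·R^(2/3)·S^(1/2) = (1.486/0.013) × 56.96 × 2.296^(2/3) × 0.0054^(1/2) = 832.8 ft³/s

833 ft³/s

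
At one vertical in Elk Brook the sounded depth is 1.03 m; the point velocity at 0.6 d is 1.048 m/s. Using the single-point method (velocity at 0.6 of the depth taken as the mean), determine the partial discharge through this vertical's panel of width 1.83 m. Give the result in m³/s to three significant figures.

v̄ = v₀.₆ = 1.048 m/s
q = v̄ × d × w = 1.048 × 1.03 × 1.83 = 1.975 m³/s

1.98 m³/s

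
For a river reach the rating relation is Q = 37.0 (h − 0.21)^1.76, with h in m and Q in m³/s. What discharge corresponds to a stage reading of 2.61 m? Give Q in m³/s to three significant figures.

173 m³/s

Q = 37.0 × (2.61 − 0.21)^1.76 = 37.0 × 2.4^1.76 = 172.7 m³/s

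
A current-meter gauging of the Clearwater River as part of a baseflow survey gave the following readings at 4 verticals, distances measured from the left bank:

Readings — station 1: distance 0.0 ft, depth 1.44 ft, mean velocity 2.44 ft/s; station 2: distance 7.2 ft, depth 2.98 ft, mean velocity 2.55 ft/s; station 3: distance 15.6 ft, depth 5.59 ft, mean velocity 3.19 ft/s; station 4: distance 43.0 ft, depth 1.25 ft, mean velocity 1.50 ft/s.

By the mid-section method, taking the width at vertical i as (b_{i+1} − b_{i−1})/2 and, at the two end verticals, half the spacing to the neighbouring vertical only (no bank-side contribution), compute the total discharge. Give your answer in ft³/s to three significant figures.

w_1 = (7.2 − 0.0)/2 = 3.6 ft; q_1 = 2.44 × 1.44 × 3.6 = 12.65 ft³/s
w_2 = (15.6 − 0.0)/2 = 7.8 ft; q_2 = 2.55 × 2.98 × 7.8 = 59.27 ft³/s
w_3 = (43.0 − 7.2)/2 = 17.9 ft; q_3 = 3.19 × 5.59 × 17.9 = 319.2 ft³/s
w_4 = (43.0 − 15.6)/2 = 13.7 ft; q_4 = 1.50 × 1.25 × 13.7 = 25.69 ft³/s
Q = Σ qᵢ = 416.8 ft³/s

417 ft³/s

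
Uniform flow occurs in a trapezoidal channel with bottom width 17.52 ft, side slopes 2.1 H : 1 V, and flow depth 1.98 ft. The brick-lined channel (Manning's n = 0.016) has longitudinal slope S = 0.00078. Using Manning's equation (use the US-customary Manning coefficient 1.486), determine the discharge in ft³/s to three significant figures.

153 ft³/s

A = (b + z·y)·y = (17.52 + 2.1×1.98)×1.98 = 42.92 ft²
P = b + 2y√(1+z²) = 17.52 + 2×1.98×√(1+2.1²) = 26.73 ft
R = A/P = 42.92/26.73 = 1.606 ft
Q = (1.486/n)·A·R^(2/3)·S^(1/2) = (1.486/0.016) × 42.92 × 1.606^(2/3) × 0.00078^(1/2) = 152.7 ft³/s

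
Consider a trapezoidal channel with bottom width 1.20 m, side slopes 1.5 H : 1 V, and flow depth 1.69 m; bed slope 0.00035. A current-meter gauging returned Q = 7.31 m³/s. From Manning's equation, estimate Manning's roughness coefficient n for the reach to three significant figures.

A = (b + z·y)·y = (1.20 + 1.5×1.69)×1.69 = 6.312 m²
P = b + 2y√(1+z²) = 1.20 + 2×1.69×√(1+1.5²) = 7.293 m
R = A/P = 6.312/7.293 = 0.8655 m
n = (1/Q)·A·R^(2/3)·S^(1/2) = (1/7.31) × 6.312 × 0.9082 × 0.01871 = 0.01467

0.0147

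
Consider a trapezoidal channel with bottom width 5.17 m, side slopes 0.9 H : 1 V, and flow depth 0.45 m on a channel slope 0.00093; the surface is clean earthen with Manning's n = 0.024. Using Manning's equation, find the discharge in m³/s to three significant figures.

1.71 m³/s

A = (b + z·y)·y = (5.17 + 0.9×0.45)×0.45 = 2.509 m²
P = b + 2y√(1+z²) = 5.17 + 2×0.45×√(1+0.9²) = 6.381 m
R = A/P = 2.509/6.381 = 0.3932 m
Q = (1/n)·A·R^(2/3)·S^(1/2) = (1/0.024) × 2.509 × 0.3932^(2/3) × 0.00093^(1/2) = 1.711 m³/s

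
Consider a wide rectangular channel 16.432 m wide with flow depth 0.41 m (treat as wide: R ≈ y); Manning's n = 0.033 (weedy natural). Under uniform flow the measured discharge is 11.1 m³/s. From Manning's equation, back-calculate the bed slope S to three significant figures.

A = b·y = 16.432 × 0.41 = 6.737 m²
Wide channel: R ≈ y = 0.41 m
S = (Q·n / (1·A·R^(2/3)))² = (11.1×0.033 / (1×6.737×0.5519))² = 0.009705

0.00971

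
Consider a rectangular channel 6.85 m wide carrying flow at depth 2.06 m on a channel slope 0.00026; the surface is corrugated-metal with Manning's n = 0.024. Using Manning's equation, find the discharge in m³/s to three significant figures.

A = b·y = 6.85 × 2.06 = 14.11 m²
P = b + 2y = 6.85 + 2×2.06 = 10.97 m
R = A/P = 14.11/10.97 = 1.286 m
Q = (1/n)·A·R^(2/3)·S^(1/2) = (1/0.024) × 14.11 × 1.286^(2/3) × 0.00026^(1/2) = 11.21 m³/s

11.2 m³/s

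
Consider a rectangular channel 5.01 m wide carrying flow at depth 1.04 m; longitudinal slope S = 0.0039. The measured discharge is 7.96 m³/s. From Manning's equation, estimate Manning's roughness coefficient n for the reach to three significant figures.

0.0333

A = b·y = 5.01 × 1.04 = 5.210 m²
P = b + 2y = 5.01 + 2×1.04 = 7.090 m
R = A/P = 5.210/7.090 = 0.7349 m
n = (1/Q)·A·R^(2/3)·S^(1/2) = (1/7.96) × 5.210 × 0.8144 × 0.06245 = 0.03329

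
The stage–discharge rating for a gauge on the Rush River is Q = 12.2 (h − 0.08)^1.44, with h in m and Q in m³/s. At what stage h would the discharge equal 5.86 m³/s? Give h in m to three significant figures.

h − h₀ = (Q/C)^(1/b) = (5.86/12.2)^(1/1.44) = 0.6010 m
h = 0.08 + 0.6010 = 0.6810 m

0.681 m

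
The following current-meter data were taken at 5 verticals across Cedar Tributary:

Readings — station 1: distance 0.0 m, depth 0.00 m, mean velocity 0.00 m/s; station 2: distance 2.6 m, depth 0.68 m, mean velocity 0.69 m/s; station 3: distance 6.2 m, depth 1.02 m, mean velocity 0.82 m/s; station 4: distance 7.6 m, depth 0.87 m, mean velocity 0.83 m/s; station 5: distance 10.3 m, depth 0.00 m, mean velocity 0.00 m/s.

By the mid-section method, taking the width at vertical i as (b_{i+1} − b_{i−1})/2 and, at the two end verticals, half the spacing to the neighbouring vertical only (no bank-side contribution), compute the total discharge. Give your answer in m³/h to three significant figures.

w_2 = (6.2 − 0.0)/2 = 3.1 m; q_2 = 0.69 × 0.68 × 3.1 = 1.455 m³/s
w_3 = (7.6 − 2.6)/2 = 2.5 m; q_3 = 0.82 × 1.02 × 2.5 = 2.091 m³/s
w_4 = (10.3 − 6.2)/2 = 2.05 m; q_4 = 0.83 × 0.87 × 2.05 = 1.480 m³/s
Stations 1, 5 contribute zero (depth or velocity is 0).
Q = Σ qᵢ = 5.026 m³/s
= 5.026 × 3600 = 18090 m³/h

18100 m³/h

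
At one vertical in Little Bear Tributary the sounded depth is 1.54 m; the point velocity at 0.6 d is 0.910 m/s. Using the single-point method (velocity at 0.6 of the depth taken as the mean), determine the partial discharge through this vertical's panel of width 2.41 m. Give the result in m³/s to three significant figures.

v̄ = v₀.₆ = 0.910 m/s
q = v̄ × d × w = 0.9100 × 1.54 × 2.41 = 3.377 m³/s

3.38 m³/s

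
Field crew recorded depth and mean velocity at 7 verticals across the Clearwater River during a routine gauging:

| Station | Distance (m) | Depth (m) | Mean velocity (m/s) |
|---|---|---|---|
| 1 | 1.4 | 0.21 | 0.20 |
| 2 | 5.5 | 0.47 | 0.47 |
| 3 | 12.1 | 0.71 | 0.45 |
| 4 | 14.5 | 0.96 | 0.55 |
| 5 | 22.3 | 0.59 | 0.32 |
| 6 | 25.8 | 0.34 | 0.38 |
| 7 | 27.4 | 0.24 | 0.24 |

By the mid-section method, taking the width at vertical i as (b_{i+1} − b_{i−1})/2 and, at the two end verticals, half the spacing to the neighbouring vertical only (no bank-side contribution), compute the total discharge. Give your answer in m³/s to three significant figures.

w_1 = (5.5 − 1.4)/2 = 2.05 m; q_1 = 0.20 × 0.21 × 2.05 = 0.08610 m³/s
w_2 = (12.1 − 1.4)/2 = 5.35 m; q_2 = 0.47 × 0.47 × 5.35 = 1.182 m³/s
w_3 = (14.5 − 5.5)/2 = 4.5 m; q_3 = 0.45 × 0.71 × 4.5 = 1.438 m³/s
w_4 = (22.3 − 12.1)/2 = 5.1 m; q_4 = 0.55 × 0.96 × 5.1 = 2.693 m³/s
w_5 = (25.8 − 14.5)/2 = 5.65 m; q_5 = 0.32 × 0.59 × 5.65 = 1.067 m³/s
w_6 = (27.4 − 22.3)/2 = 2.55 m; q_6 = 0.38 × 0.34 × 2.55 = 0.3295 m³/s
w_7 = (27.4 − 25.8)/2 = 0.8 m; q_7 = 0.24 × 0.24 × 0.8 = 0.04608 m³/s
Q = Σ qᵢ = 6.841 m³/s

6.84 m³/s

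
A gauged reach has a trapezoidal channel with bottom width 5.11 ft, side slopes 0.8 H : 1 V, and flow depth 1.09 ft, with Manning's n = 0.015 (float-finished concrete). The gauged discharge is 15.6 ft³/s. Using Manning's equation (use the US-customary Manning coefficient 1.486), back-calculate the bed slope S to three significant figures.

0.000754

A = (b + z·y)·y = (5.11 + 0.8×1.09)×1.09 = 6.520 ft²
P = b + 2y√(1+z²) = 5.11 + 2×1.09×√(1+0.8²) = 7.902 ft
R = A/P = 6.520/7.902 = 0.8252 ft
S = (Q·n / (1.486·A·R^(2/3)))² = (15.6×0.015 / (1.486×6.520×0.8798))² = 0.0007536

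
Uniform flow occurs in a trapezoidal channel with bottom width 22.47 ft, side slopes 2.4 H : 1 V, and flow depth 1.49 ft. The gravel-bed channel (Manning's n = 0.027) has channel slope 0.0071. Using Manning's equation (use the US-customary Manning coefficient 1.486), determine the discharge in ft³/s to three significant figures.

213 ft³/s

A = (b + z·y)·y = (22.47 + 2.4×1.49)×1.49 = 38.81 ft²
P = b + 2y√(1+z²) = 22.47 + 2×1.49×√(1+2.4²) = 30.22 ft
R = A/P = 38.81/30.22 = 1.284 ft
Q = (1.486/n)·A·R^(2/3)·S^(1/2) = (1.486/0.027) × 38.81 × 1.284^(2/3) × 0.0071^(1/2) = 212.6 ft³/s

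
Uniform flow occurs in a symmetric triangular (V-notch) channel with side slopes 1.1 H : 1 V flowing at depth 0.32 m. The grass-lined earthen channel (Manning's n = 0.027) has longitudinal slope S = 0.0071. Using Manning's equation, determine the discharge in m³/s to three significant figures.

0.0848 m³/s

A = z·y² = 1.1×0.32² = 0.1126 m²
P = 2y√(1+z²) = 2×0.32×√(1+1.1²) = 0.9514 m
R = A/P = 0.1126/0.9514 = 0.1184 m
Q = (1/n)·A·R^(2/3)·S^(1/2) = (1/0.027) × 0.1126 × 0.1184^(2/3) × 0.0071^(1/2) = 0.08476 m³/s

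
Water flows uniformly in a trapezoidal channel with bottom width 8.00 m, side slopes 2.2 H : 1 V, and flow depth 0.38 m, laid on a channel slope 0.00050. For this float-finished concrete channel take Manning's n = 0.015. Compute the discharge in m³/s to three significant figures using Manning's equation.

A = (b + z·y)·y = (8.00 + 2.2×0.38)×0.38 = 3.358 m²
P = b + 2y√(1+z²) = 8.00 + 2×0.38×√(1+2.2²) = 9.837 m
R = A/P = 3.358/9.837 = 0.3413 m
Q = (1/n)·A·R^(2/3)·S^(1/2) = (1/0.015) × 3.358 × 0.3413^(2/3) × 0.00050^(1/2) = 2.445 m³/s

2.44 m³/s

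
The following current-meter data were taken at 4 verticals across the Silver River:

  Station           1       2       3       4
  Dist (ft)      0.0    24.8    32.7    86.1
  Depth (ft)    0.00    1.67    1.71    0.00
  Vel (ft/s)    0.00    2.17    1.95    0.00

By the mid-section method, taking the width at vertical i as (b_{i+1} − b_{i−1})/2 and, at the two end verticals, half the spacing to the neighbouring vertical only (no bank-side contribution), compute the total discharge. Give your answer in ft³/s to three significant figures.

w_2 = (32.7 − 0.0)/2 = 16.35 ft; q_2 = 2.17 × 1.67 × 16.35 = 59.25 ft³/s
w_3 = (86.1 − 24.8)/2 = 30.65 ft; q_3 = 1.95 × 1.71 × 30.65 = 102.2 ft³/s
Stations 1, 4 contribute zero (depth or velocity is 0).
Q = Σ qᵢ = 161.5 ft³/s

161 ft³/s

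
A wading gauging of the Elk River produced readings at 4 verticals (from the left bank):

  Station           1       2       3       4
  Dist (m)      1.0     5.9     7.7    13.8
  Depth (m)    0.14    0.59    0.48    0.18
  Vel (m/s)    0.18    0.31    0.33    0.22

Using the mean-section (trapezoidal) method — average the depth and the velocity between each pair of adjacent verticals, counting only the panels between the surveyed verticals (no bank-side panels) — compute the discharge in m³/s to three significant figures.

Panel 1-2: Δb = 4.9 m, d̄ = (0.14+0.59)/2 = 0.365, v̄ = (0.18+0.31)/2 = 0.245 → q = 4.9×0.365×0.245 = 0.4382 m³/s
Panel 2-3: Δb = 1.8 m, d̄ = (0.59+0.48)/2 = 0.535, v̄ = (0.31+0.33)/2 = 0.32 → q = 1.8×0.535×0.32 = 0.3082 m³/s
Panel 3-4: Δb = 6.1 m, d̄ = (0.48+0.18)/2 = 0.33, v̄ = (0.33+0.22)/2 = 0.275 → q = 6.1×0.33×0.275 = 0.5536 m³/s
Q = Σ q = 1.300 m³/s

1.30 m³/s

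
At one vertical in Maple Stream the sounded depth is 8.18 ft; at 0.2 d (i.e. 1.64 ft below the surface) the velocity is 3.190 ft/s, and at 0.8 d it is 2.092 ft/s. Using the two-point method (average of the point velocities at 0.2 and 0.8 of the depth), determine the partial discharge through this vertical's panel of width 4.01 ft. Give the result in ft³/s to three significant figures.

86.6 ft³/s

v̄ = (3.190 + 2.092) / 2 = 2.641 ft/s
q = v̄ × d × w = 2.641 × 8.18 × 4.01 = 86.63 ft³/s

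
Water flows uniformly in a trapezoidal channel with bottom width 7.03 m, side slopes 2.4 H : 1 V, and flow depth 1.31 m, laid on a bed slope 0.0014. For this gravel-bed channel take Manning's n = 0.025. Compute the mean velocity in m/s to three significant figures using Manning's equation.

A = (b + z·y)·y = (7.03 + 2.4×1.31)×1.31 = 13.33 m²
P = b + 2y√(1+z²) = 7.03 + 2×1.31×√(1+2.4²) = 13.84 m
R = A/P = 13.33/13.84 = 0.9629 m
Q = (1/n)·A·R^(2/3)·S^(1/2) = (1/0.025) × 13.33 × 0.9629^(2/3) × 0.0014^(1/2) = 19.45 m³/s
V = Q/A = 19.45/13.33 = 1.459 m/s

1.46 m/s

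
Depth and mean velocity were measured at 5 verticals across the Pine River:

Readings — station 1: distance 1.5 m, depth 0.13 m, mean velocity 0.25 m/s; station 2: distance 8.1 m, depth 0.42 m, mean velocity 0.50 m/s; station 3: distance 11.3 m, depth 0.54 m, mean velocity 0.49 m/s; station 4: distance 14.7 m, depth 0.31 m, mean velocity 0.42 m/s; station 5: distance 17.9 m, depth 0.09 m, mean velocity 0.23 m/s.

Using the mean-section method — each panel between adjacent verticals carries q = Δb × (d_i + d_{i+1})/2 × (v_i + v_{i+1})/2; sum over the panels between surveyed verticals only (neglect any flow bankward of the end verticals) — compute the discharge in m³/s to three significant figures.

2.31 m³/s

Panel 1-2: Δb = 6.6 m, d̄ = (0.13+0.42)/2 = 0.275, v̄ = (0.25+0.50)/2 = 0.375 → q = 6.6×0.275×0.375 = 0.6806 m³/s
Panel 2-3: Δb = 3.2 m, d̄ = (0.42+0.54)/2 = 0.48, v̄ = (0.50+0.49)/2 = 0.495 → q = 3.2×0.48×0.495 = 0.7603 m³/s
Panel 3-4: Δb = 3.4 m, d̄ = (0.54+0.31)/2 = 0.425, v̄ = (0.49+0.42)/2 = 0.455 → q = 3.4×0.425×0.455 = 0.6575 m³/s
Panel 4-5: Δb = 3.2 m, d̄ = (0.31+0.09)/2 = 0.2, v̄ = (0.42+0.23)/2 = 0.325 → q = 3.2×0.2×0.325 = 0.2080 m³/s
Q = Σ q = 2.306 m³/s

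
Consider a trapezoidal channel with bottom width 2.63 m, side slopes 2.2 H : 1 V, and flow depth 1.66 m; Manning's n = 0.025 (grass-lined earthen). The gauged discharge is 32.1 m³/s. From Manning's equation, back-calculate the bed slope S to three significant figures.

A = (b + z·y)·y = (2.63 + 2.2×1.66)×1.66 = 10.43 m²
P = b + 2y√(1+z²) = 2.63 + 2×1.66×√(1+2.2²) = 10.65 m
R = A/P = 10.43/10.65 = 0.9789 m
S = (Q·n / (1·A·R^(2/3)))² = (32.1×0.025 / (1×10.43×0.9859))² = 0.006093

0.00609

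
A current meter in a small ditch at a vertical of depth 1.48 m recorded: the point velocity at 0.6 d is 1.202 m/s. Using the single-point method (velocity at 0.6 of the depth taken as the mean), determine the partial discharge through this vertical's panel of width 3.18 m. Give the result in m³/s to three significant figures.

v̄ = v₀.₆ = 1.202 m/s
q = v̄ × d × w = 1.202 × 1.48 × 3.18 = 5.657 m³/s

5.66 m³/s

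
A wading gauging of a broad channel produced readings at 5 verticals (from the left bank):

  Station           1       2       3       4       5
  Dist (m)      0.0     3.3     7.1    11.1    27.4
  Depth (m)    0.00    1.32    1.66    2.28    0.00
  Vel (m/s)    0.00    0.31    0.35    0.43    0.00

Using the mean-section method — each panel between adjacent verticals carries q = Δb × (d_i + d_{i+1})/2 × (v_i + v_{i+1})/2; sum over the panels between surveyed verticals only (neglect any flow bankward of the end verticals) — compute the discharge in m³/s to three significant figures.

9.27 m³/s

Panel 1-2: Δb = 3.3 m, d̄ = (0.00+1.32)/2 = 0.66, v̄ = (0.00+0.31)/2 = 0.155 → q = 3.3×0.66×0.155 = 0.3376 m³/s
Panel 2-3: Δb = 3.8 m, d̄ = (1.32+1.66)/2 = 1.49, v̄ = (0.31+0.35)/2 = 0.33 → q = 3.8×1.49×0.33 = 1.868 m³/s
Panel 3-4: Δb = 4 m, d̄ = (1.66+2.28)/2 = 1.97, v̄ = (0.35+0.43)/2 = 0.39 → q = 4×1.97×0.39 = 3.073 m³/s
Panel 4-5: Δb = 16.3 m, d̄ = (2.28+0.00)/2 = 1.14, v̄ = (0.43+0.00)/2 = 0.215 → q = 16.3×1.14×0.215 = 3.995 m³/s
Q = Σ q = 9.274 m³/s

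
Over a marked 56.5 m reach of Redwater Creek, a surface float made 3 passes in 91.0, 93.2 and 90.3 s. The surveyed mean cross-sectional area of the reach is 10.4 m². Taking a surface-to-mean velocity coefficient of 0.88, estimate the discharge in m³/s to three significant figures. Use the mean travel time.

t̄ = (91.0 + 93.2 + 90.3) / 3 = 91.5 s
v_surface = L / t̄ = 56.5 / 91.5 = 0.6175 m/s
v_mean = 0.88 × 0.6175 = 0.5434 m/s
Q = A × v_mean = 10.4 × 0.5434 = 5.651 m³/s

5.65 m³/s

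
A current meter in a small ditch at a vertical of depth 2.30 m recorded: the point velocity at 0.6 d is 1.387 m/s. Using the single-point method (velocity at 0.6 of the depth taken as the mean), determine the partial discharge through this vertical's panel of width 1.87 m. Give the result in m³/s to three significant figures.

5.97 m³/s

v̄ = v₀.₆ = 1.387 m/s
q = v̄ × d × w = 1.387 × 2.30 × 1.87 = 5.965 m³/s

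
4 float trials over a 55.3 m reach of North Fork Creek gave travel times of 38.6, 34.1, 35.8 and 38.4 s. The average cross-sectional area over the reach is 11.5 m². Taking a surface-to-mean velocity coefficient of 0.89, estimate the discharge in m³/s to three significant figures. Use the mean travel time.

t̄ = (38.6 + 34.1 + 35.8 + 38.4) / 4 = 36.725 s
v_surface = L / t̄ = 55.3 / 36.725 = 1.506 m/s
v_mean = 0.89 × 1.506 = 1.340 m/s
Q = A × v_mean = 11.5 × 1.340 = 15.41 m³/s

15.4 m³/s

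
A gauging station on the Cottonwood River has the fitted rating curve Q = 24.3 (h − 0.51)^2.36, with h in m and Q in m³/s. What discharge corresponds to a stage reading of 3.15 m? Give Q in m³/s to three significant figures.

240 m³/s

Q = 24.3 × (3.15 − 0.51)^2.36 = 24.3 × 2.64^2.36 = 240.2 m³/s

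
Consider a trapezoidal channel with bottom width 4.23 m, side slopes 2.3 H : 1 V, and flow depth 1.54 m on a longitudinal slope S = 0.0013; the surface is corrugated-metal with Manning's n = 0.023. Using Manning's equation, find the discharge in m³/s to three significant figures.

A = (b + z·y)·y = (4.23 + 2.3×1.54)×1.54 = 11.97 m²
P = b + 2y√(1+z²) = 4.23 + 2×1.54×√(1+2.3²) = 11.95 m
R = A/P = 11.97/11.95 = 1.001 m
Q = (1/n)·A·R^(2/3)·S^(1/2) = (1/0.023) × 11.97 × 1.001^(2/3) × 0.0013^(1/2) = 18.78 m³/s

18.8 m³/s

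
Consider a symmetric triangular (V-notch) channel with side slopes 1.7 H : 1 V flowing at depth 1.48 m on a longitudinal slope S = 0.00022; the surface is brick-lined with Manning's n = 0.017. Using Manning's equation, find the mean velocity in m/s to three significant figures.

0.646 m/s

A = z·y² = 1.7×1.48² = 3.724 m²
P = 2y√(1+z²) = 2×1.48×√(1+1.7²) = 5.838 m
R = A/P = 3.724/5.838 = 0.6378 m
Q = (1/n)·A·R^(2/3)·S^(1/2) = (1/0.017) × 3.724 × 0.6378^(2/3) × 0.00022^(1/2) = 2.407 m³/s
V = Q/A = 2.407/3.724 = 0.6465 m/s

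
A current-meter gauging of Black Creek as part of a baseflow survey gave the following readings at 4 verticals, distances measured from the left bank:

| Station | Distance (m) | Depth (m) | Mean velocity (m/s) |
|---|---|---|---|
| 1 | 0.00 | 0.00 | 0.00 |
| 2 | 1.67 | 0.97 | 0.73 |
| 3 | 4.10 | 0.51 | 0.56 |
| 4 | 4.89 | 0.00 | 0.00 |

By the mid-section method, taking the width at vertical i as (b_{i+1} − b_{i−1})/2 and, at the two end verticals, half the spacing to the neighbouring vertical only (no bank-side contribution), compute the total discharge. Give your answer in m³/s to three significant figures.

w_2 = (4.10 − 0.00)/2 = 2.05 m; q_2 = 0.73 × 0.97 × 2.05 = 1.452 m³/s
w_3 = (4.89 − 1.67)/2 = 1.61 m; q_3 = 0.56 × 0.51 × 1.61 = 0.4598 m³/s
Stations 1, 4 contribute zero (depth or velocity is 0).
Q = Σ qᵢ = 1.911 m³/s

1.91 m³/s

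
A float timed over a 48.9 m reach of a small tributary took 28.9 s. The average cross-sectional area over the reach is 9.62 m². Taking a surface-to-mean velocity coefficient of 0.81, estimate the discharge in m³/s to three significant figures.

13.2 m³/s

v_surface = L / t̄ = 48.9 / 28.9 = 1.692 m/s
v_mean = 0.81 × 1.692 = 1.371 m/s
Q = A × v_mean = 9.62 × 1.371 = 13.18 m³/s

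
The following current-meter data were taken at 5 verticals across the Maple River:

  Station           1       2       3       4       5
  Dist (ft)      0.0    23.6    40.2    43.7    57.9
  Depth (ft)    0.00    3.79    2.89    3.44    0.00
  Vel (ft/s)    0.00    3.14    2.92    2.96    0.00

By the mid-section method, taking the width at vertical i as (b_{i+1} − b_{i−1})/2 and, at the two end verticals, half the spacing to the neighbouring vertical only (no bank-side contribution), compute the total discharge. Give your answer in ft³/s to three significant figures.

414 ft³/s

w_2 = (40.2 − 0.0)/2 = 20.1 ft; q_2 = 3.14 × 3.79 × 20.1 = 239.2 ft³/s
w_3 = (43.7 − 23.6)/2 = 10.05 ft; q_3 = 2.92 × 2.89 × 10.05 = 84.81 ft³/s
w_4 = (57.9 − 40.2)/2 = 8.85 ft; q_4 = 2.96 × 3.44 × 8.85 = 90.11 ft³/s
Stations 1, 5 contribute zero (depth or velocity is 0).
Q = Σ qᵢ = 414.1 ft³/s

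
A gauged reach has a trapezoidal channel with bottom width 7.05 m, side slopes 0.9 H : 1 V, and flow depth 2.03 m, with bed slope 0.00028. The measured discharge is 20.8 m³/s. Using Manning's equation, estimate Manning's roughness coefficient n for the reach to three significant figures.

A = (b + z·y)·y = (7.05 + 0.9×2.03)×2.03 = 18.02 m²
P = b + 2y√(1+z²) = 7.05 + 2×2.03×√(1+0.9²) = 12.51 m
R = A/P = 18.02/12.51 = 1.440 m
n = (1/Q)·A·R^(2/3)·S^(1/2) = (1/20.8) × 18.02 × 1.275 × 0.01673 = 0.01849

0.0185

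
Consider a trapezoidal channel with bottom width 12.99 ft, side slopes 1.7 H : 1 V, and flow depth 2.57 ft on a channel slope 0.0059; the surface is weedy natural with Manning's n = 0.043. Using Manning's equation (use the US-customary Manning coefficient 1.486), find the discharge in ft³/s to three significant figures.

A = (b + z·y)·y = (12.99 + 1.7×2.57)×2.57 = 44.61 ft²
P = b + 2y√(1+z²) = 12.99 + 2×2.57×√(1+1.7²) = 23.13 ft
R = A/P = 44.61/23.13 = 1.929 ft
Q = (1.486/n)·A·R^(2/3)·S^(1/2) = (1.486/0.043) × 44.61 × 1.929^(2/3) × 0.0059^(1/2) = 183.5 ft³/s

184 ft³/s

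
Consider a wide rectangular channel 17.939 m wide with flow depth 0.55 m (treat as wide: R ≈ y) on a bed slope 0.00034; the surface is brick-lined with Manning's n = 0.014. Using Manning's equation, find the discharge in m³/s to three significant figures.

A = b·y = 17.939 × 0.55 = 9.866 m²
Wide channel: R ≈ y = 0.55 m
Q = (1/n)·A·R^(2/3)·S^(1/2) = (1/0.014) × 9.866 × 0.5500^(2/3) × 0.00034^(1/2) = 8.723 m³/s

8.72 m³/s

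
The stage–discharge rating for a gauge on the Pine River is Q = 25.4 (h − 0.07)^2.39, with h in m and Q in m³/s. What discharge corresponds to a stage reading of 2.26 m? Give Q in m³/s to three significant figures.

Q = 25.4 × (2.26 − 0.07)^2.39 = 25.4 × 2.19^2.39 = 165.4 m³/s

165 m³/s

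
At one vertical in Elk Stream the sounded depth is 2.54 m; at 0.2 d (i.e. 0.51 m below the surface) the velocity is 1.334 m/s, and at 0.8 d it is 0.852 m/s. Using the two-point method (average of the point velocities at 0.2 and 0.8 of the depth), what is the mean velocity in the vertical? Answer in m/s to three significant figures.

v̄ = (1.334 + 0.852) / 2 = 1.093 m/s

1.09 m/s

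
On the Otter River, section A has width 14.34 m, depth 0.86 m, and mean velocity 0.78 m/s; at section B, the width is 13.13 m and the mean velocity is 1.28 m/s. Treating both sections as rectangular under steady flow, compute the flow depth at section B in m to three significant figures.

Q = A₁V₁ = (14.34×0.86) × 0.78 = 9.619 m³/s
d₂ = Q/(b₂ V₂) = 9.619/(13.13×1.28) = 0.5724 m

0.572 m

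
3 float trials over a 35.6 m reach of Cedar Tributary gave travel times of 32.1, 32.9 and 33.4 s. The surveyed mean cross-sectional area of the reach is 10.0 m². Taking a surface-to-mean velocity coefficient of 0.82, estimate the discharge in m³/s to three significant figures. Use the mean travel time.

t̄ = (32.1 + 32.9 + 33.4) / 3 = 32.8 s
v_surface = L / t̄ = 35.6 / 32.8 = 1.085 m/s
v_mean = 0.82 × 1.085 = 0.8900 m/s
Q = A × v_mean = 10.0 × 0.8900 = 8.900 m³/s

8.90 m³/s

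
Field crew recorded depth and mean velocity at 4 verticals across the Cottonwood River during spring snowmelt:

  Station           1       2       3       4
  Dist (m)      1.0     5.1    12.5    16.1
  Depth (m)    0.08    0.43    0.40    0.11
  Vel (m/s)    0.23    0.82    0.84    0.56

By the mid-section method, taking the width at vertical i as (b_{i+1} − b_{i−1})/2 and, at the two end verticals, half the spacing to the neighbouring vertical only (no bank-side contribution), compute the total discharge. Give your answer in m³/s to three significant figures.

4.02 m³/s

w_1 = (5.1 − 1.0)/2 = 2.05 m; q_1 = 0.23 × 0.08 × 2.05 = 0.03772 m³/s
w_2 = (12.5 − 1.0)/2 = 5.75 m; q_2 = 0.82 × 0.43 × 5.75 = 2.027 m³/s
w_3 = (16.1 − 5.1)/2 = 5.5 m; q_3 = 0.84 × 0.40 × 5.5 = 1.848 m³/s
w_4 = (16.1 − 12.5)/2 = 1.8 m; q_4 = 0.56 × 0.11 × 1.8 = 0.1109 m³/s
Q = Σ qᵢ = 4.024 m³/s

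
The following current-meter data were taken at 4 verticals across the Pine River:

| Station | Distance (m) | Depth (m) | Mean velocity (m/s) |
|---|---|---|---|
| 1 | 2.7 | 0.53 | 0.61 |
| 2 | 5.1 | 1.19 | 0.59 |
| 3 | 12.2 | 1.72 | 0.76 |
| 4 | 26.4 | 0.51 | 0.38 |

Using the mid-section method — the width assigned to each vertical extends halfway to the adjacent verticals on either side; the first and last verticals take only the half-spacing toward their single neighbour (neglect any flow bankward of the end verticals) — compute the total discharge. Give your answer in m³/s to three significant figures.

19.0 m³/s

w_1 = (5.1 − 2.7)/2 = 1.2 m; q_1 = 0.61 × 0.53 × 1.2 = 0.3880 m³/s
w_2 = (12.2 − 2.7)/2 = 4.75 m; q_2 = 0.59 × 1.19 × 4.75 = 3.335 m³/s
w_3 = (26.4 − 5.1)/2 = 10.65 m; q_3 = 0.76 × 1.72 × 10.65 = 13.92 m³/s
w_4 = (26.4 − 12.2)/2 = 7.1 m; q_4 = 0.38 × 0.51 × 7.1 = 1.376 m³/s
Q = Σ qᵢ = 19.02 m³/s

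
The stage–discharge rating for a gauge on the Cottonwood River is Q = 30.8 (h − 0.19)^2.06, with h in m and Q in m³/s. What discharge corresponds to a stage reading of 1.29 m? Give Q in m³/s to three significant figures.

37.5 m³/s

Q = 30.8 × (1.29 − 0.19)^2.06 = 30.8 × 1.1^2.06 = 37.48 m³/s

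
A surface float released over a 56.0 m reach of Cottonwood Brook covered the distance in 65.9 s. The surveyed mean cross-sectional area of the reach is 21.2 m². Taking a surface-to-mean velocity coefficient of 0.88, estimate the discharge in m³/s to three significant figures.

15.9 m³/s

v_surface = L / t̄ = 56.0 / 65.9 = 0.8498 m/s
v_mean = 0.88 × 0.8498 = 0.7478 m/s
Q = A × v_mean = 21.2 × 0.7478 = 15.85 m³/s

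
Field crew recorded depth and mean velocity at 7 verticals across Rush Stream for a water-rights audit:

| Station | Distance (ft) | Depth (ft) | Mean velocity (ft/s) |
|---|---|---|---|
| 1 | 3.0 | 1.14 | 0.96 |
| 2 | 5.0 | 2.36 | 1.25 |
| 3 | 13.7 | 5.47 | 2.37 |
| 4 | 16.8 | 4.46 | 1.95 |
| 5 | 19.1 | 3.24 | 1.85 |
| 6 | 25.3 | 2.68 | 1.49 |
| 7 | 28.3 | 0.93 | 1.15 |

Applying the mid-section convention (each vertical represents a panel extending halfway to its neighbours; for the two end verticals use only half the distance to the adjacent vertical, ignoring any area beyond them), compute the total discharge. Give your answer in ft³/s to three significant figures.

w_1 = (5.0 − 3.0)/2 = 1 ft; q_1 = 0.96 × 1.14 × 1 = 1.094 ft³/s
w_2 = (13.7 − 3.0)/2 = 5.35 ft; q_2 = 1.25 × 2.36 × 5.35 = 15.78 ft³/s
w_3 = (16.8 − 5.0)/2 = 5.9 ft; q_3 = 2.37 × 5.47 × 5.9 = 76.49 ft³/s
w_4 = (19.1 − 13.7)/2 = 2.7 ft; q_4 = 1.95 × 4.46 × 2.7 = 23.48 ft³/s
w_5 = (25.3 − 16.8)/2 = 4.25 ft; q_5 = 1.85 × 3.24 × 4.25 = 25.47 ft³/s
w_6 = (28.3 − 19.1)/2 = 4.6 ft; q_6 = 1.49 × 2.68 × 4.6 = 18.37 ft³/s
w_7 = (28.3 − 25.3)/2 = 1.5 ft; q_7 = 1.15 × 0.93 × 1.5 = 1.604 ft³/s
Q = Σ qᵢ = 162.3 ft³/s

162 ft³/s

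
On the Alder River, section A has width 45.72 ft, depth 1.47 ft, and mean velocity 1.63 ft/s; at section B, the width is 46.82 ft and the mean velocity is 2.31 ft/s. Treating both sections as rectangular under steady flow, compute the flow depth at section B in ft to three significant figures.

Q = A₁V₁ = (45.72×1.47) × 1.63 = 109.5 ft³/s
d₂ = Q/(b₂ V₂) = 109.5/(46.82×2.31) = 1.013 ft

1.01 ft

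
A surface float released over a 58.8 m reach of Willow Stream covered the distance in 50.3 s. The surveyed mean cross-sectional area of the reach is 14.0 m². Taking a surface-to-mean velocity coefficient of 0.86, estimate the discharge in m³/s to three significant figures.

14.1 m³/s

v_surface = L / t̄ = 58.8 / 50.3 = 1.169 m/s
v_mean = 0.86 × 1.169 = 1.005 m/s
Q = A × v_mean = 14.0 × 1.005 = 14.07 m³/s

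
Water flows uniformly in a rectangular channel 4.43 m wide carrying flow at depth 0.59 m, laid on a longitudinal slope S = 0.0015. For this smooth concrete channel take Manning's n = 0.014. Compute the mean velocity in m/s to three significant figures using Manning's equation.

A = b·y = 4.43 × 0.59 = 2.614 m²
P = b + 2y = 4.43 + 2×0.59 = 5.610 m
R = A/P = 2.614/5.610 = 0.4659 m
Q = (1/n)·A·R^(2/3)·S^(1/2) = (1/0.014) × 2.614 × 0.4659^(2/3) × 0.0015^(1/2) = 4.345 m³/s
V = Q/A = 4.345/2.614 = 1.663 m/s

1.66 m/s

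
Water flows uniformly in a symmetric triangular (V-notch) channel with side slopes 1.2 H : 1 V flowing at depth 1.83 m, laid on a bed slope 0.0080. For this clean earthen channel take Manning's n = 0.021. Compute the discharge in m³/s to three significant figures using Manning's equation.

A = z·y² = 1.2×1.83² = 4.019 m²
P = 2y√(1+z²) = 2×1.83×√(1+1.2²) = 5.717 m
R = A/P = 4.019/5.717 = 0.7029 m
Q = (1/n)·A·R^(2/3)·S^(1/2) = (1/0.021) × 4.019 × 0.7029^(2/3) × 0.0080^(1/2) = 13.53 m³/s

13.5 m³/s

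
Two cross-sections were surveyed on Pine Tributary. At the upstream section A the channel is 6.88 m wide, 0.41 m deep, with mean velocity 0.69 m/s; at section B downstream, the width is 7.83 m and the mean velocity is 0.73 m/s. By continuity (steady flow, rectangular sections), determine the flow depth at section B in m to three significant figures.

0.341 m

Q = A₁V₁ = (6.88×0.41) × 0.69 = 1.946 m³/s
d₂ = Q/(b₂ V₂) = 1.946/(7.83×0.73) = 0.3405 m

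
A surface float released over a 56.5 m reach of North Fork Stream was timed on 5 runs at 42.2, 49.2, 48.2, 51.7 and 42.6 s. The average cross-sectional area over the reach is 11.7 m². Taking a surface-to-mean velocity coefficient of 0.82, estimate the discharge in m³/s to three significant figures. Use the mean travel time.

11.6 m³/s

t̄ = (42.2 + 49.2 + 48.2 + 51.7 + 42.6) / 5 = 46.78 s
v_surface = L / t̄ = 56.5 / 46.78 = 1.208 m/s
v_mean = 0.82 × 1.208 = 0.9904 m/s
Q = A × v_mean = 11.7 × 0.9904 = 11.59 m³/s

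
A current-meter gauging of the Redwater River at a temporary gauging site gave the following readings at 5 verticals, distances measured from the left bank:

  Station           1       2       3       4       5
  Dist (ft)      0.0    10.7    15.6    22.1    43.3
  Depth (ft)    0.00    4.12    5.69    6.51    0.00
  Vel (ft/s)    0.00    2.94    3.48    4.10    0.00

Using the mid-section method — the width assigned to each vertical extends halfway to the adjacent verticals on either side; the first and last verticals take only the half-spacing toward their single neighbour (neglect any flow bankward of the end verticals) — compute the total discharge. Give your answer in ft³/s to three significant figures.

w_2 = (15.6 − 0.0)/2 = 7.8 ft; q_2 = 2.94 × 4.12 × 7.8 = 94.48 ft³/s
w_3 = (22.1 − 10.7)/2 = 5.7 ft; q_3 = 3.48 × 5.69 × 5.7 = 112.9 ft³/s
w_4 = (43.3 − 15.6)/2 = 13.85 ft; q_4 = 4.10 × 6.51 × 13.85 = 369.7 ft³/s
Stations 1, 5 contribute zero (depth or velocity is 0).
Q = Σ qᵢ = 577.0 ft³/s

577 ft³/s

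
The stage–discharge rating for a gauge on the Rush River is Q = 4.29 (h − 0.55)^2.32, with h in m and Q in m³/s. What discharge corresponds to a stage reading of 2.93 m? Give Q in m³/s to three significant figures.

32.1 m³/s

Q = 4.29 × (2.93 − 0.55)^2.32 = 4.29 × 2.38^2.32 = 32.07 m³/s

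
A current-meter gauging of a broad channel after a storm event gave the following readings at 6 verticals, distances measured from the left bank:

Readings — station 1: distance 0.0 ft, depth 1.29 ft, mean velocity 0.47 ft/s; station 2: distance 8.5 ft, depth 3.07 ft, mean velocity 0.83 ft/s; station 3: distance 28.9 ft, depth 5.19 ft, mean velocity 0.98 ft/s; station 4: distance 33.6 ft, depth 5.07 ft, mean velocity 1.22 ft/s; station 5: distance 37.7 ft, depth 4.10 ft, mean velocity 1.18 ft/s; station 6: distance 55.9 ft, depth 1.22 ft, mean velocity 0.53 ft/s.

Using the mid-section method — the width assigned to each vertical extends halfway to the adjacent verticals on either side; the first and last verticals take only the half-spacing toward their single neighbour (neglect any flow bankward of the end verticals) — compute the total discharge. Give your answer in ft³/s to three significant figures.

w_1 = (8.5 − 0.0)/2 = 4.25 ft; q_1 = 0.47 × 1.29 × 4.25 = 2.577 ft³/s
w_2 = (28.9 − 0.0)/2 = 14.45 ft; q_2 = 0.83 × 3.07 × 14.45 = 36.82 ft³/s
w_3 = (33.6 − 8.5)/2 = 12.55 ft; q_3 = 0.98 × 5.19 × 12.55 = 63.83 ft³/s
w_4 = (37.7 − 28.9)/2 = 4.4 ft; q_4 = 1.22 × 5.07 × 4.4 = 27.22 ft³/s
w_5 = (55.9 − 33.6)/2 = 11.15 ft; q_5 = 1.18 × 4.10 × 11.15 = 53.94 ft³/s
w_6 = (55.9 − 37.7)/2 = 9.1 ft; q_6 = 0.53 × 1.22 × 9.1 = 5.884 ft³/s
Q = Σ qᵢ = 190.3 ft³/s

190 ft³/s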